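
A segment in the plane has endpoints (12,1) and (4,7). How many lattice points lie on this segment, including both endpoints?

The number of lattice points on a segment between lattice points is gcd(|Δx|,|Δy|) + 1 = gcd(8,6) + 1 = 2 + 1 = 3.

3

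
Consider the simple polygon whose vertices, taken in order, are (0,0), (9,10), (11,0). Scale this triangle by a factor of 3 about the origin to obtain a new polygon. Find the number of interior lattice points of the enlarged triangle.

Using the shoelace formula, 2A = |(0·10 − 9·0) + (9·0 − 11·10) + (11·0 − 0·0)| = 110, so the area is 55.
The number of boundary lattice points is Σ gcd(|Δx|,|Δy|) = gcd(9,10) + gcd(2,10) + gcd(11,0) = 1+2+11 = 14.
Scaling by 3 multiplies the area by 3² = 9 (so the new area is 495) and multiplies the boundary lattice-point count by 3, giving 42.
By Pick's theorem, the interior count of the dilated polygon is 495 − 42/2 + 1 = 475.

475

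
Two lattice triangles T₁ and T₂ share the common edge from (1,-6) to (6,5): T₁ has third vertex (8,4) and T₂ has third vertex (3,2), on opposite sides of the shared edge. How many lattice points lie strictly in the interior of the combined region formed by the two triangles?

The union is the simple quadrilateral with vertices (1,-6), (8,4), (6,5), (3,2) in order.
By the shoelace formula, twice the signed area is |(1·4 − 8·(-6)) + (8·5 − 6·4) + (6·2 − 3·5) + (3·(-6) − 1·2)| = 45, so the area is 22.5.
Summing gcd(|Δx|,|Δy|) over the edges gives the boundary count: gcd(7,10) + gcd(2,1) + gcd(3,3) + gcd(2,8) = 1+1+3+2 = 7.
By Pick's theorem I = A − B/2 + 1 = 22.5 − 7/2 + 1 = 20.

20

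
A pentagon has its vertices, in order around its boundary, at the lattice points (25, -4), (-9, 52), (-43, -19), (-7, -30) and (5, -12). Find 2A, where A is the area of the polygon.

5342

By the shoelace formula, twice the signed area is |(25·52 − (-9)·(-4)) + ((-9)·(-19) − (-43)·52) + ((-43)·(-30) − (-7)·(-19)) + ((-7)·(-12) − 5·(-30)) + (5·(-4) − 25·(-12))| = 5342, so the area is 2671.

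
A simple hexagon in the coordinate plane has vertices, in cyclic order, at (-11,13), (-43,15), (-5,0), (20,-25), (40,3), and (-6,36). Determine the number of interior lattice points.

1699

The shoelace formula gives twice the area as |((-11)·15 − (-43)·13) + ((-43)·0 − (-5)·15) + ((-5)·(-25) − 20·0) + (20·3 − 40·(-25)) + (40·36 − (-6)·3) + ((-6)·13 − (-11)·36)| = 3430, so the area is 1715.
The number of boundary lattice points is Σ gcd(|Δx|,|Δy|) = gcd(32,2) + gcd(38,15) + gcd(25,25) + gcd(20,28) + gcd(46,33) + gcd(5,23) = 2+1+25+4+1+1 = 34.
Pick's theorem gives I = A − B/2 + 1 = 1715 − 34/2 + 1 = 1699.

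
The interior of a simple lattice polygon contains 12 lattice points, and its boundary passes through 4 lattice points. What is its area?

Pick's theorem states A = I + B/2 − 1, so A = 12 + 4/2 − 1 = 13.

13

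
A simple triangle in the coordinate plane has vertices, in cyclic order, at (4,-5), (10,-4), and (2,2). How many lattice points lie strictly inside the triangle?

21

Using the shoelace formula, 2A = |(4·(-4) − 10·(-5)) + (10·2 − 2·(-4)) + (2·(-5) − 4·2)| = 44, so the area is 22.
Along each edge there are gcd(|Δx|,|Δy|)+1 lattice points, so counting each shared vertex once the boundary has gcd(6,1) + gcd(8,6) + gcd(2,7) = 1+2+1 = 4.
Pick's theorem gives I = A − B/2 + 1 = 22 − 4/2 + 1 = 21.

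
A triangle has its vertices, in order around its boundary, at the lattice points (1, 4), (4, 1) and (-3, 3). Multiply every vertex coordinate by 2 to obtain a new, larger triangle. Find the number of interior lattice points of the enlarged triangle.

Using the shoelace formula, 2A = |[1·1 − 4·4] + [4·3 − (-3)·1] + [(-3)·4 − 1·3]| = 15, so the area is 7.5.
Along each edge there are gcd(|Δx|,|Δy|)+1 lattice points, so counting each shared vertex once the boundary has gcd(3,3) + gcd(7,2) + gcd(4,1) = 3+1+1 = 5.
Scaling by 2 multiplies the area by 2² = 4 (so the new area is 30) and multiplies the boundary lattice-point count by 2, giving 10.
By Pick's theorem, the interior count of the dilated polygon is 30 − 10/2 + 1 = 26.

26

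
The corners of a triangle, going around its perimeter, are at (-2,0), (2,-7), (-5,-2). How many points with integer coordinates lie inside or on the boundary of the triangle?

By the shoelace formula, twice the signed area is |[(-2)·(-7) − 2·0] + [2·(-2) − (-5)·(-7)] + [(-5)·0 − (-2)·(-2)]| = 29, so the area is 29/2.
Summing gcd(|Δx|,|Δy|) over the edges gives the boundary count: gcd(4,7) + gcd(7,5) + gcd(3,2) = 1+1+1 = 3.
Pick's theorem gives I = A − B/2 + 1 = 29/2 − 3/2 + 1 = 14, so the closed region contains I + B = 14 + 3 = 17 lattice points.

17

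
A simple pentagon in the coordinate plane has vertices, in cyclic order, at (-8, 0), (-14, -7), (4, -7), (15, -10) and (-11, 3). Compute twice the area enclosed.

206

The shoelace formula gives twice the area as |((-8)·(-7) − (-14)·0) + ((-14)·(-7) − 4·(-7)) + (4·(-10) − 15·(-7)) + (15·3 − (-11)·(-10)) + ((-11)·0 − (-8)·3)| = 206, so the area is 103.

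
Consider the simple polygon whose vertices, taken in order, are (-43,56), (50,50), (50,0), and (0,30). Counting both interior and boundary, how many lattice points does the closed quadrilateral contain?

2363

The shoelace formula gives twice the area as |[(-43)·50 − 50·56] + [50·0 − 50·50] + [50·30 − 0·0] + [0·56 − (-43)·30]| = 4660, so the area is 2330.
Summing gcd(|Δx|,|Δy|) over the edges gives the boundary count: gcd(93,6) + gcd(0,50) + gcd(50,30) + gcd(43,26) = 3+50+10+1 = 64.
Pick's theorem gives I = A − B/2 + 1 = 2330 − 64/2 + 1 = 2299, so the closed region contains I + B = 2299 + 64 = 2363 lattice points.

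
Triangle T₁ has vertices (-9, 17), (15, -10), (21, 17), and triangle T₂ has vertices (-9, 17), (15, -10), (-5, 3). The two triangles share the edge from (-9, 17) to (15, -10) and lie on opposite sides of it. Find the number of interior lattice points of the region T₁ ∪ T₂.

The union is the simple quadrilateral with vertices (-9, 17), (21, 17), (15, -10), (-5, 3) in order.
Using the shoelace formula, 2A = |((-9)·17 − 21·17) + (21·(-10) − 15·17) + (15·3 − (-5)·(-10)) + ((-5)·17 − (-9)·3)| = 1038, so the area is 519.
Summing gcd(|Δx|,|Δy|) over the edges gives the boundary count: gcd(30,0) + gcd(6,27) + gcd(20,13) + gcd(4,14) = 30+3+1+2 = 36.
By Pick's theorem I = A − B/2 + 1 = 519 − 36/2 + 1 = 502.

502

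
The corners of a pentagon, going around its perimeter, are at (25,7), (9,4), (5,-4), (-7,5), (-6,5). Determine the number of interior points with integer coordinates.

By the shoelace formula, twice the signed area is |[25·4 − 9·7] + [9·(-4) − 5·4] + [5·5 − (-7)·(-4)] + [(-7)·5 − (-6)·5] + [(-6)·7 − 25·5]| = 194, so the area is 97.
The number of boundary lattice points is Σ gcd(|Δx|,|Δy|) = gcd(16,3) + gcd(4,8) + gcd(12,9) + gcd(1,0) + gcd(31,2) = 1+4+3+1+1 = 10.
By Pick's theorem A = I + B/2 − 1, so I = 97 − 10/2 + 1 = 93.

93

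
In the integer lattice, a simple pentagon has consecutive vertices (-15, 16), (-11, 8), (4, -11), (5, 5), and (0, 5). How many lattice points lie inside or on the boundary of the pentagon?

By the shoelace formula, twice the signed area is |((-15)·8 − (-11)·16) + ((-11)·(-11) − 4·8) + (4·5 − 5·(-11)) + (5·5 − 0·5) + (0·16 − (-15)·5)| = 320, so the area is 160.
Along each edge there are gcd(|Δx|,|Δy|)+1 lattice points, so counting each shared vertex once the boundary has gcd(4,8) + gcd(15,19) + gcd(1,16) + gcd(5,0) + gcd(15,11) = 4+1+1+5+1 = 12.
Pick's theorem gives I = A − B/2 + 1 = 160 − 12/2 + 1 = 155, so the closed region contains I + B = 155 + 12 = 167 lattice points.

167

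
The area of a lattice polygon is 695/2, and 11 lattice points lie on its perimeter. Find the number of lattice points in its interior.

Pick's theorem A = I + B/2 − 1 rearranges to I = A − B/2 + 1 = 695/2 − 11/2 + 1 = 343.

343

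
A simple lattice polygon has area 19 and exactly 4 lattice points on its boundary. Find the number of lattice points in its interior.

18

Pick's theorem A = I + B/2 − 1 rearranges to I = A − B/2 + 1 = 19 − 4/2 + 1 = 18.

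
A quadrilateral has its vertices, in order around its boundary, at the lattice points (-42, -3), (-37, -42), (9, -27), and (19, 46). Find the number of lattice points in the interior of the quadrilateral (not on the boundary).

2915

Using the shoelace formula, 2A = |[(-42)·(-42) − (-37)·(-3)] + [(-37)·(-27) − 9·(-42)] + [9·46 − 19·(-27)] + [19·(-3) − (-42)·46]| = 5832, so the area is 2916.
Along each edge there are gcd(|Δx|,|Δy|)+1 lattice points, so counting each shared vertex once the boundary has gcd(5,39) + gcd(46,15) + gcd(10,73) + gcd(61,49) = 1+1+1+1 = 4.
Pick's theorem gives I = A − B/2 + 1 = 2916 − 4/2 + 1 = 2915.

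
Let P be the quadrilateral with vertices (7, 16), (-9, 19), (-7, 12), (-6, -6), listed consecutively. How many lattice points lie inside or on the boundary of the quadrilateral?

Using the shoelace formula, 2A = |(7·19 − (-9)·16) + ((-9)·12 − (-7)·19) + ((-7)·(-6) − (-6)·12) + ((-6)·16 − 7·(-6))| = 362, so the area is 181.
Along each edge there are gcd(|Δx|,|Δy|)+1 lattice points, so counting each shared vertex once the boundary has gcd(16,3) + gcd(2,7) + gcd(1,18) + gcd(13,22) = 1+1+1+1 = 4.
Pick's theorem gives I = A − B/2 + 1 = 181 − 4/2 + 1 = 180, so the closed region contains I + B = 180 + 4 = 184 lattice points.

184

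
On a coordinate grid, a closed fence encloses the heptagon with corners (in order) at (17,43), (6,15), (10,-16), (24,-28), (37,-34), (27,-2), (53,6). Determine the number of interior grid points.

By the shoelace formula, twice the signed area is |[17·15 − 6·43] + [6·(-16) − 10·15] + [10·(-28) − 24·(-16)] + [24·(-34) − 37·(-28)] + [37·(-2) − 27·(-34)] + [27·6 − 53·(-2)] + [53·43 − 17·6]| = 3364, so the area is 1682.
Summing gcd(|Δx|,|Δy|) over the edges gives the boundary count: gcd(11,28) + gcd(4,31) + gcd(14,12) + gcd(13,6) + gcd(10,32) + gcd(26,8) + gcd(36,37) = 1+1+2+1+2+2+1 = 10.
By Pick's theorem A = I + B/2 − 1, so I = 1682 − 10/2 + 1 = 1678.

1678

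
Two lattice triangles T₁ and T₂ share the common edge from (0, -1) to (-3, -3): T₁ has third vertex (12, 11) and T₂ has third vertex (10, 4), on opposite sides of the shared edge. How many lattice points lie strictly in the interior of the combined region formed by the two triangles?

The union is the simple quadrilateral with vertices (0, -1), (12, 11), (-3, -3), (10, 4) in order.
The shoelace formula gives twice the area as |[0·11 − 12·(-1)] + [12·(-3) − (-3)·11] + [(-3)·4 − 10·(-3)] + [10·(-1) − 0·4]| = 17, so the area is 8.5.
The number of boundary lattice points is Σ gcd(|Δx|,|Δy|) = gcd(12,12) + gcd(15,14) + gcd(13,7) + gcd(10,5) = 12+1+1+5 = 19.
By Pick's theorem I = A − B/2 + 1 = 8.5 − 19/2 + 1 = 0.

0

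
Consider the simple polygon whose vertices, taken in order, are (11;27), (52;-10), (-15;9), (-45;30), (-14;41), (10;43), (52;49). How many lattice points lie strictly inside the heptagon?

By the shoelace formula, twice the signed area is |(11·(-10) − 52·27) + (52·9 − (-15)·(-10)) + ((-15)·30 − (-45)·9) + ((-45)·41 − (-14)·30) + ((-14)·43 − 10·41) + (10·49 − 52·43) + (52·27 − 11·49)| = 4559, so the area is 2279.5.
The number of boundary lattice points is Σ gcd(|Δx|,|Δy|) = gcd(41,37) + gcd(67,19) + gcd(30,21) + gcd(31,11) + gcd(24,2) + gcd(42,6) + gcd(41,22) = 1+1+3+1+2+6+1 = 15.
By Pick's theorem A = I + B/2 − 1, so I = 2279.5 − 15/2 + 1 = 2273.

2273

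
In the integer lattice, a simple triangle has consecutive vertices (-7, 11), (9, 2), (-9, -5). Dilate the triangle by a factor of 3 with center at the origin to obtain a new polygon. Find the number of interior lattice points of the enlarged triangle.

1228

By the shoelace formula, twice the signed area is |((-7)·2 − 9·11) + (9·(-5) − (-9)·2) + ((-9)·11 − (-7)·(-5))| = 274, so the area is 137.
Summing gcd(|Δx|,|Δy|) over the edges gives the boundary count: gcd(16,9) + gcd(18,7) + gcd(2,16) = 1+1+2 = 4.
Scaling by 3 multiplies the area by 3² = 9 (so the new area is 1233) and multiplies the boundary lattice-point count by 3, giving 12.
By Pick's theorem, the interior count of the dilated polygon is 1233 − 12/2 + 1 = 1228.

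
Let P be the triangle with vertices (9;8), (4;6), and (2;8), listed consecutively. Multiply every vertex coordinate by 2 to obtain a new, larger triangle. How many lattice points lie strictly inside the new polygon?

19

Using the shoelace formula, 2A = |(9·6 − 4·8) + (4·8 − 2·6) + (2·8 − 9·8)| = 14, so the area is 7.
Summing gcd(|Δx|,|Δy|) over the edges gives the boundary count: gcd(5,2) + gcd(2,2) + gcd(7,0) = 1+2+7 = 10.
Scaling by 2 multiplies the area by 2² = 4 (so the new area is 28) and multiplies the boundary lattice-point count by 2, giving 20.
By Pick's theorem, the interior count of the dilated polygon is 28 − 20/2 + 1 = 19.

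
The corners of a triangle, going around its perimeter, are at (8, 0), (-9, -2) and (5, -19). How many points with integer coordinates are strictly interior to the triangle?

By the shoelace formula, twice the signed area is |(8·(-2) − (-9)·0) + ((-9)·(-19) − 5·(-2)) + (5·0 − 8·(-19))| = 317, so the area is 317/2.
Along each edge there are gcd(|Δx|,|Δy|)+1 lattice points, so counting each shared vertex once the boundary has gcd(17,2) + gcd(14,17) + gcd(3,19) = 1+1+1 = 3.
By Pick's theorem A = I + B/2 − 1, so I = 317/2 − 3/2 + 1 = 158.

158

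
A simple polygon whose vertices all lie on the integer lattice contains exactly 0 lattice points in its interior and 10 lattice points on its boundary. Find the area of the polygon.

By Pick's theorem, A = I + B/2 − 1 = 0 + 10/2 − 1 = 4.

4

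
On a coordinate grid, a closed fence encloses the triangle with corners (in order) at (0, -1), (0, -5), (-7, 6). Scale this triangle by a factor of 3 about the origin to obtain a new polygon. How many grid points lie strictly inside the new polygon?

Using the shoelace formula, 2A = |(0·(-5) − 0·(-1)) + (0·6 − (-7)·(-5)) + ((-7)·(-1) − 0·6)| = 28, so the area is 14.
Summing gcd(|Δx|,|Δy|) over the edges gives the boundary count: gcd(0,4) + gcd(7,11) + gcd(7,7) = 4+1+7 = 12.
Scaling by 3 multiplies the area by 3² = 9 (so the new area is 126) and multiplies the boundary lattice-point count by 3, giving 36.
By Pick's theorem, the interior count of the dilated polygon is 126 − 36/2 + 1 = 109.

109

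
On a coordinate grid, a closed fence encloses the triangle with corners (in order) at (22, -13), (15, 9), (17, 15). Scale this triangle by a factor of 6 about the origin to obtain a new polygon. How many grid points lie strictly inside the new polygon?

1537

By the shoelace formula, twice the signed area is |(22·9 − 15·(-13)) + (15·15 − 17·9) + (17·(-13) − 22·15)| = 86, so the area is 43.
Along each edge there are gcd(|Δx|,|Δy|)+1 lattice points, so counting each shared vertex once the boundary has gcd(7,22) + gcd(2,6) + gcd(5,28) = 1+2+1 = 4.
Scaling by 6 multiplies the area by 6² = 36 (so the new area is 1548) and multiplies the boundary lattice-point count by 6, giving 24.
By Pick's theorem, the interior count of the dilated polygon is 1548 − 24/2 + 1 = 1537.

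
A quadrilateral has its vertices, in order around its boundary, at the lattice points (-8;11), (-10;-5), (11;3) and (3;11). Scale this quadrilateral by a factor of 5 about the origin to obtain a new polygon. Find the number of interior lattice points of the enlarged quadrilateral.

5046

The shoelace formula gives twice the area as |[(-8)·(-5) − (-10)·11] + [(-10)·3 − 11·(-5)] + [11·11 − 3·3] + [3·11 − (-8)·11]| = 408, so the area is 204.
Along each edge there are gcd(|Δx|,|Δy|)+1 lattice points, so counting each shared vertex once the boundary has gcd(2,16) + gcd(21,8) + gcd(8,8) + gcd(11,0) = 2+1+8+11 = 22.
Scaling by 5 multiplies the area by 5² = 25 (so the new area is 5100) and multiplies the boundary lattice-point count by 5, giving 110.
By Pick's theorem, the interior count of the dilated polygon is 5100 − 110/2 + 1 = 5046.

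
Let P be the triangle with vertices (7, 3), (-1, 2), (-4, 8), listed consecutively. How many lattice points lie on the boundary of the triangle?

5

The number of boundary lattice points is Σ gcd(|Δx|,|Δy|) = gcd(8,1) + gcd(3,6) + gcd(11,5) = 1+3+1 = 5.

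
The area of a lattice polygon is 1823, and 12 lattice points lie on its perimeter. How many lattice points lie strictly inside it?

1818

From Pick's theorem, I = A − B/2 + 1 = 1823 − 12/2 + 1 = 1818.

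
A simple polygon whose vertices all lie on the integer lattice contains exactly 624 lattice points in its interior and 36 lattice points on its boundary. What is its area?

Pick's theorem states A = I + B/2 − 1, so A = 624 + 36/2 − 1 = 641.

641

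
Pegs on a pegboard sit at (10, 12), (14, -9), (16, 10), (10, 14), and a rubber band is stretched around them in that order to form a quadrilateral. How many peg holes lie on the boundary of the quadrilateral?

6

Summing gcd(|Δx|,|Δy|) over the edges gives the boundary count: gcd(4,21) + gcd(2,19) + gcd(6,4) + gcd(0,2) = 1+1+2+2 = 6.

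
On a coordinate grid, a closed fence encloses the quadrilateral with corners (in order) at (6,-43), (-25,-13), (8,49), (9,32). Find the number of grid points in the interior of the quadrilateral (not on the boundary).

1517

By the shoelace formula, twice the signed area is |[6·(-13) − (-25)·(-43)] + [(-25)·49 − 8·(-13)] + [8·32 − 9·49] + [9·(-43) − 6·32]| = 3038, so the area is 1519.
Summing gcd(|Δx|,|Δy|) over the edges gives the boundary count: gcd(31,30) + gcd(33,62) + gcd(1,17) + gcd(3,75) = 1+1+1+3 = 6.
By Pick's theorem A = I + B/2 − 1, so I = 1519 − 6/2 + 1 = 1517.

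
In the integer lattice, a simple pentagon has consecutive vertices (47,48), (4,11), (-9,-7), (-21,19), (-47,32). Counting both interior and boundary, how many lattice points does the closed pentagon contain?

1741

The shoelace formula gives twice the area as |(47·11 − 4·48) + (4·(-7) − (-9)·11) + ((-9)·19 − (-21)·(-7)) + ((-21)·32 − (-47)·19) + ((-47)·48 − 47·32)| = 3461, so the area is 3461/2.
Along each edge there are gcd(|Δx|,|Δy|)+1 lattice points, so counting each shared vertex once the boundary has gcd(43,37) + gcd(13,18) + gcd(12,26) + gcd(26,13) + gcd(94,16) = 1+1+2+13+2 = 19.
Pick's theorem gives I = A − B/2 + 1 = 3461/2 − 19/2 + 1 = 1722, so the closed region contains I + B = 1722 + 19 = 1741 lattice points.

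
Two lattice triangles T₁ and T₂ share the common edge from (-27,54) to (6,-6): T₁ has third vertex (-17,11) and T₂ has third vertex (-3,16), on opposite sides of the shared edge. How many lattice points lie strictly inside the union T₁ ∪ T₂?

501

The union is the simple quadrilateral with vertices (-27,54), (-17,11), (6,-6), (-3,16) in order.
Using the shoelace formula, 2A = |[(-27)·11 − (-17)·54] + [(-17)·(-6) − 6·11] + [6·16 − (-3)·(-6)] + [(-3)·54 − (-27)·16]| = 1005, so the area is 1005/2.
Summing gcd(|Δx|,|Δy|) over the edges gives the boundary count: gcd(10,43) + gcd(23,17) + gcd(9,22) + gcd(24,38) = 1+1+1+2 = 5.
By Pick's theorem I = A − B/2 + 1 = 1005/2 − 5/2 + 1 = 501.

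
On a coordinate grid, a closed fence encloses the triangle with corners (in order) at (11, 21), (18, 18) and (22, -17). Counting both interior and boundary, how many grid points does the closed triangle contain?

119

Using the shoelace formula, 2A = |[11·18 − 18·21] + [18·(-17) − 22·18] + [22·21 − 11·(-17)]| = 233, so the area is 233/2.
Along each edge there are gcd(|Δx|,|Δy|)+1 lattice points, so counting each shared vertex once the boundary has gcd(7,3) + gcd(4,35) + gcd(11,38) = 1+1+1 = 3.
Pick's theorem gives I = A − B/2 + 1 = 233/2 − 3/2 + 1 = 116, so the closed region contains I + B = 116 + 3 = 119 lattice points.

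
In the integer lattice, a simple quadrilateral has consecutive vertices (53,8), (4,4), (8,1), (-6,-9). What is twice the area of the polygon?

The shoelace formula gives twice the area as |[53·4 − 4·8] + [4·1 − 8·4] + [8·(-9) − (-6)·1] + [(-6)·8 − 53·(-9)]| = 515, so the area is 515/2.

515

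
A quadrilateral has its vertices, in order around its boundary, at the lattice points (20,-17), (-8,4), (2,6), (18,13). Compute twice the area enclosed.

760

Using the shoelace formula, 2A = |[20·4 − (-8)·(-17)] + [(-8)·6 − 2·4] + [2·13 − 18·6] + [18·(-17) − 20·13]| = 760, so the area is 380.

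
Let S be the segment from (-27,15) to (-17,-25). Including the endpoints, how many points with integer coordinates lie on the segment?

The number of lattice points on a segment between lattice points is gcd(|Δx|,|Δy|) + 1 = gcd(10,40) + 1 = 10 + 1 = 11.

11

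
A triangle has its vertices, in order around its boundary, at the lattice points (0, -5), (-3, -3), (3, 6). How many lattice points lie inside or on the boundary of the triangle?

Using the shoelace formula, 2A = |[0·(-3) − (-3)·(-5)] + [(-3)·6 − 3·(-3)] + [3·(-5) − 0·6]| = 39, so the area is 19.5.
The number of boundary lattice points is Σ gcd(|Δx|,|Δy|) = gcd(3,2) + gcd(6,9) + gcd(3,11) = 1+3+1 = 5.
Pick's theorem gives I = A − B/2 + 1 = 19.5 − 5/2 + 1 = 18, so the closed region contains I + B = 18 + 5 = 23 lattice points.

23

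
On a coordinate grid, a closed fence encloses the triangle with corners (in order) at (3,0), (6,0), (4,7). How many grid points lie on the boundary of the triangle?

Summing gcd(|Δx|,|Δy|) over the edges gives the boundary count: gcd(3,0) + gcd(2,7) + gcd(1,7) = 3+1+1 = 5.

5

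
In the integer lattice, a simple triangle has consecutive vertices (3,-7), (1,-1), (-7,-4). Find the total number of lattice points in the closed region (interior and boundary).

30

Using the shoelace formula, 2A = |[3·(-1) − 1·(-7)] + [1·(-4) − (-7)·(-1)] + [(-7)·(-7) − 3·(-4)]| = 54, so the area is 27.
Along each edge there are gcd(|Δx|,|Δy|)+1 lattice points, so counting each shared vertex once the boundary has gcd(2,6) + gcd(8,3) + gcd(10,3) = 2+1+1 = 4.
Pick's theorem gives I = A − B/2 + 1 = 27 − 4/2 + 1 = 26, so the closed region contains I + B = 26 + 4 = 30 lattice points.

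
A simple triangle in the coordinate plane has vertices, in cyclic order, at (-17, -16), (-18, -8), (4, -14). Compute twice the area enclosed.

Using the shoelace formula, 2A = |[(-17)·(-8) − (-18)·(-16)] + [(-18)·(-14) − 4·(-8)] + [4·(-16) − (-17)·(-14)]| = 170, so the area is 85.

170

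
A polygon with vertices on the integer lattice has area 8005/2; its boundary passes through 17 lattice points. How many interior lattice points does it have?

Pick's theorem A = I + B/2 − 1 rearranges to I = A − B/2 + 1 = 8005/2 − 17/2 + 1 = 3995.

3995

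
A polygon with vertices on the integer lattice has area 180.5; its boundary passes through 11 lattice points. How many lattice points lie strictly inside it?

Pick's theorem A = I + B/2 − 1 rearranges to I = A − B/2 + 1 = 180.5 − 11/2 + 1 = 176.

176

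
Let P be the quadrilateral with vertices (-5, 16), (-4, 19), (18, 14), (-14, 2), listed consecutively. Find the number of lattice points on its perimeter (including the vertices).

7

Summing gcd(|Δx|,|Δy|) over the edges gives the boundary count: gcd(1,3) + gcd(22,5) + gcd(32,12) + gcd(9,14) = 1+1+4+1 = 7.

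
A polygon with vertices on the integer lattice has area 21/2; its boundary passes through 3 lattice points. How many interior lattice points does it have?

Pick's theorem A = I + B/2 − 1 rearranges to I = A − B/2 + 1 = 21/2 − 3/2 + 1 = 10.

10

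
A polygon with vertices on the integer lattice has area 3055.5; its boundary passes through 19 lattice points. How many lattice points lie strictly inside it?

From Pick's theorem, I = A − B/2 + 1 = 3055.5 − 19/2 + 1 = 3047.

3047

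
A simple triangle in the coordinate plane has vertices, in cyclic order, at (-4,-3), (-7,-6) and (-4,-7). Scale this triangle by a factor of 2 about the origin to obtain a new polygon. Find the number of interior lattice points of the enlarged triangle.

Using the shoelace formula, 2A = |((-4)·(-6) − (-7)·(-3)) + ((-7)·(-7) − (-4)·(-6)) + ((-4)·(-3) − (-4)·(-7))| = 12, so the area is 6.
Summing gcd(|Δx|,|Δy|) over the edges gives the boundary count: gcd(3,3) + gcd(3,1) + gcd(0,4) = 3+1+4 = 8.
Scaling by 2 multiplies the area by 2² = 4 (so the new area is 24) and multiplies the boundary lattice-point count by 2, giving 16.
By Pick's theorem, the interior count of the dilated polygon is 24 − 16/2 + 1 = 17.

17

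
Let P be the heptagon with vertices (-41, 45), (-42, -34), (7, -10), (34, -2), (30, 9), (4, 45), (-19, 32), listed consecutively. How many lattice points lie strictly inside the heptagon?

Using the shoelace formula, 2A = |[(-41)·(-34) − (-42)·45] + [(-42)·(-10) − 7·(-34)] + [7·(-2) − 34·(-10)] + [34·9 − 30·(-2)] + [30·45 − 4·9] + [4·32 − (-19)·45] + [(-19)·45 − (-41)·32]| = 7388, so the area is 3694.
Along each edge there are gcd(|Δx|,|Δy|)+1 lattice points, so counting each shared vertex once the boundary has gcd(1,79) + gcd(49,24) + gcd(27,8) + gcd(4,11) + gcd(26,36) + gcd(23,13) + gcd(22,13) = 1+1+1+1+2+1+1 = 8.
By Pick's theorem A = I + B/2 − 1, so I = 3694 − 8/2 + 1 = 3691.

3691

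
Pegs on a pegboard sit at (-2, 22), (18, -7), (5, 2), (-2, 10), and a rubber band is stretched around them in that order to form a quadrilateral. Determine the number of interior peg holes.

The shoelace formula gives twice the area as |[(-2)·(-7) − 18·22] + [18·2 − 5·(-7)] + [5·10 − (-2)·2] + [(-2)·22 − (-2)·10]| = 281, so the area is 281/2.
Summing gcd(|Δx|,|Δy|) over the edges gives the boundary count: gcd(20,29) + gcd(13,9) + gcd(7,8) + gcd(0,12) = 1+1+1+12 = 15.
By Pick's theorem A = I + B/2 − 1, so I = 281/2 − 15/2 + 1 = 134.

134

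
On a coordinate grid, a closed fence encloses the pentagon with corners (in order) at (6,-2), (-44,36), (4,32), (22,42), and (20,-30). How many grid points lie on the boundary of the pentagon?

Along each edge there are gcd(|Δx|,|Δy|)+1 lattice points, so counting each shared vertex once the boundary has gcd(50,38) + gcd(48,4) + gcd(18,10) + gcd(2,72) + gcd(14,28) = 2+4+2+2+14 = 24.

24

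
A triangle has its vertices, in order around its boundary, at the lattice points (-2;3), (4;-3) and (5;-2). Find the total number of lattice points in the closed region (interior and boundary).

11

The shoelace formula gives twice the area as |[(-2)·(-3) − 4·3] + [4·(-2) − 5·(-3)] + [5·3 − (-2)·(-2)]| = 12, so the area is 6.
Summing gcd(|Δx|,|Δy|) over the edges gives the boundary count: gcd(6,6) + gcd(1,1) + gcd(7,5) = 6+1+1 = 8.
Pick's theorem gives I = A − B/2 + 1 = 6 − 8/2 + 1 = 3, so the closed region contains I + B = 3 + 8 = 11 lattice points.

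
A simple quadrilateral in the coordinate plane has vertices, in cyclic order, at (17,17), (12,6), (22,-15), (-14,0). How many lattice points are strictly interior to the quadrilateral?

The shoelace formula gives twice the area as |(17·6 − 12·17) + (12·(-15) − 22·6) + (22·0 − (-14)·(-15)) + ((-14)·17 − 17·0)| = 862, so the area is 431.
Summing gcd(|Δx|,|Δy|) over the edges gives the boundary count: gcd(5,11) + gcd(10,21) + gcd(36,15) + gcd(31,17) = 1+1+3+1 = 6.
Pick's theorem gives I = A − B/2 + 1 = 431 − 6/2 + 1 = 429.

429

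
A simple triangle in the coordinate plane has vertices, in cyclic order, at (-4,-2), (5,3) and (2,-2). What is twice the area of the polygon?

Using the shoelace formula, 2A = |((-4)·3 − 5·(-2)) + (5·(-2) − 2·3) + (2·(-2) − (-4)·(-2))| = 30, so the area is 15.

30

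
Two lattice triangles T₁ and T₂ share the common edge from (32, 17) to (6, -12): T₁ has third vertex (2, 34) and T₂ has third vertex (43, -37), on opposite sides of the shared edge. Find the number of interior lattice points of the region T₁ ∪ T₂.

1516

The union is the simple quadrilateral with vertices (32, 17), (2, 34), (6, -12), (43, -37) in order.
Using the shoelace formula, 2A = |(32·34 − 2·17) + (2·(-12) − 6·34) + (6·(-37) − 43·(-12)) + (43·17 − 32·(-37))| = 3035, so the area is 3035/2.
The number of boundary lattice points is Σ gcd(|Δx|,|Δy|) = gcd(30,17) + gcd(4,46) + gcd(37,25) + gcd(11,54) = 1+2+1+1 = 5.
By Pick's theorem I = A − B/2 + 1 = 3035/2 − 5/2 + 1 = 1516.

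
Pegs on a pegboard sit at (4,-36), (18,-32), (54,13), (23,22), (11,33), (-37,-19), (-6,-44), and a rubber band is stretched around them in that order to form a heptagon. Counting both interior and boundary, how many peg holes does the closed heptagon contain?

3414

The shoelace formula gives twice the area as |(4·(-32) − 18·(-36)) + (18·13 − 54·(-32)) + (54·22 − 23·13) + (23·33 − 11·22) + (11·(-19) − (-37)·33) + ((-37)·(-44) − (-6)·(-19)) + ((-6)·(-36) − 4·(-44))| = 6806, so the area is 3403.
Along each edge there are gcd(|Δx|,|Δy|)+1 lattice points, so counting each shared vertex once the boundary has gcd(14,4) + gcd(36,45) + gcd(31,9) + gcd(12,11) + gcd(48,52) + gcd(31,25) + gcd(10,8) = 2+9+1+1+4+1+2 = 20.
Pick's theorem gives I = A − B/2 + 1 = 3403 − 20/2 + 1 = 3394, so the closed region contains I + B = 3394 + 20 = 3414 lattice points.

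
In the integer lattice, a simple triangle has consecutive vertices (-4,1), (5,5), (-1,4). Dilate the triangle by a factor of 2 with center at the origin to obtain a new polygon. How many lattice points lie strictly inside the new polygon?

26

The shoelace formula gives twice the area as |[(-4)·5 − 5·1] + [5·4 − (-1)·5] + [(-1)·1 − (-4)·4]| = 15, so the area is 15/2.
The number of boundary lattice points is Σ gcd(|Δx|,|Δy|) = gcd(9,4) + gcd(6,1) + gcd(3,3) = 1+1+3 = 5.
Scaling by 2 multiplies the area by 2² = 4 (so the new area is 30) and multiplies the boundary lattice-point count by 2, giving 10.
By Pick's theorem, the interior count of the dilated polygon is 30 − 10/2 + 1 = 26.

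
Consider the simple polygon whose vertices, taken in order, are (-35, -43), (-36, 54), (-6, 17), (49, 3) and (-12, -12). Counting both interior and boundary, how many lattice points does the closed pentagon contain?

2520

Using the shoelace formula, 2A = |[(-35)·54 − (-36)·(-43)] + [(-36)·17 − (-6)·54] + [(-6)·3 − 49·17] + [49·(-12) − (-12)·3] + [(-12)·(-43) − (-35)·(-12)]| = 5033, so the area is 2516.5.
Along each edge there are gcd(|Δx|,|Δy|)+1 lattice points, so counting each shared vertex once the boundary has gcd(1,97) + gcd(30,37) + gcd(55,14) + gcd(61,15) + gcd(23,31) = 1+1+1+1+1 = 5.
Pick's theorem gives I = A − B/2 + 1 = 2516.5 − 5/2 + 1 = 2515, so the closed region contains I + B = 2515 + 5 = 2520 lattice points.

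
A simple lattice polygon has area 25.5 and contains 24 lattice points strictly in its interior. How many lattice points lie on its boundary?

5

Pick's theorem gives A = I + B/2 − 1, so B = 2(A − I + 1) = 2(25.5 − 24 + 1) = 5.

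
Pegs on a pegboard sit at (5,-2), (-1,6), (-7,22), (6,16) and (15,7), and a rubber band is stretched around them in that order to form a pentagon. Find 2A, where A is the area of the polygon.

The shoelace formula gives twice the area as |[5·6 − (-1)·(-2)] + [(-1)·22 − (-7)·6] + [(-7)·16 − 6·22] + [6·7 − 15·16] + [15·(-2) − 5·7]| = 459, so the area is 459/2.

459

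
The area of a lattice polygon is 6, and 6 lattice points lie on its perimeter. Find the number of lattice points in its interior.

From Pick's theorem, I = A − B/2 + 1 = 6 − 6/2 + 1 = 4.

4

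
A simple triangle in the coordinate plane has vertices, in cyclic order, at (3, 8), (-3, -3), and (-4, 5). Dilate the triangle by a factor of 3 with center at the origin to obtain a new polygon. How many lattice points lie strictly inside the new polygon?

262

Using the shoelace formula, 2A = |(3·(-3) − (-3)·8) + ((-3)·5 − (-4)·(-3)) + ((-4)·8 − 3·5)| = 59, so the area is 29.5.
The number of boundary lattice points is Σ gcd(|Δx|,|Δy|) = gcd(6,11) + gcd(1,8) + gcd(7,3) = 1+1+1 = 3.
Scaling by 3 multiplies the area by 3² = 9 (so the new area is 531/2) and multiplies the boundary lattice-point count by 3, giving 9.
By Pick's theorem, the interior count of the dilated polygon is 531/2 − 9/2 + 1 = 262.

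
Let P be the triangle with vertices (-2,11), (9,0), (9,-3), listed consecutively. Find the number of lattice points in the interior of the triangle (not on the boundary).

Using the shoelace formula, 2A = |[(-2)·0 − 9·11] + [9·(-3) − 9·0] + [9·11 − (-2)·(-3)]| = 33, so the area is 33/2.
Along each edge there are gcd(|Δx|,|Δy|)+1 lattice points, so counting each shared vertex once the boundary has gcd(11,11) + gcd(0,3) + gcd(11,14) = 11+3+1 = 15.
Pick's theorem gives I = A − B/2 + 1 = 33/2 − 15/2 + 1 = 10.

10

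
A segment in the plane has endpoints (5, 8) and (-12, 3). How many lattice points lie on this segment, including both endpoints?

2

The number of lattice points on a segment between lattice points is gcd(|Δx|,|Δy|) + 1 = gcd(17,5) + 1 = 1 + 1 = 2.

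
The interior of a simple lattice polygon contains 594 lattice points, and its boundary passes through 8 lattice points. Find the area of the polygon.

597

Pick's theorem states A = I + B/2 − 1, so A = 594 + 8/2 − 1 = 597.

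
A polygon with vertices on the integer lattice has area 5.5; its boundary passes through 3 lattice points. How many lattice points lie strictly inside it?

From Pick's theorem, I = A − B/2 + 1 = 5.5 − 3/2 + 1 = 5.

5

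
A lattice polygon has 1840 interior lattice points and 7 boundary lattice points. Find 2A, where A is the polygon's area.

Pick's theorem states A = I + B/2 − 1, so A = 1840 + 7/2 − 1 = 3685/2.
Hence 2A = 3685.

3685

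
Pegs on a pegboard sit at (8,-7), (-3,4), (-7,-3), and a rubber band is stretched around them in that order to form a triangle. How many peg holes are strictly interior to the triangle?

By the shoelace formula, twice the signed area is |(8·4 − (-3)·(-7)) + ((-3)·(-3) − (-7)·4) + ((-7)·(-7) − 8·(-3))| = 121, so the area is 60.5.
Along each edge there are gcd(|Δx|,|Δy|)+1 lattice points, so counting each shared vertex once the boundary has gcd(11,11) + gcd(4,7) + gcd(15,4) = 11+1+1 = 13.
Pick's theorem gives I = A − B/2 + 1 = 60.5 − 13/2 + 1 = 55.

55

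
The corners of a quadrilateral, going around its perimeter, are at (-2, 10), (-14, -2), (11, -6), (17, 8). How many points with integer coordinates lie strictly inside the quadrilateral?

306

The shoelace formula gives twice the area as |((-2)·(-2) − (-14)·10) + ((-14)·(-6) − 11·(-2)) + (11·8 − 17·(-6)) + (17·10 − (-2)·8)| = 626, so the area is 313.
Along each edge there are gcd(|Δx|,|Δy|)+1 lattice points, so counting each shared vertex once the boundary has gcd(12,12) + gcd(25,4) + gcd(6,14) + gcd(19,2) = 12+1+2+1 = 16.
Pick's theorem gives I = A − B/2 + 1 = 313 − 16/2 + 1 = 306.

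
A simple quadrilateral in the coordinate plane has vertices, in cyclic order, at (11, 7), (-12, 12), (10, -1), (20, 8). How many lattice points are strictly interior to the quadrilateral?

The shoelace formula gives twice the area as |(11·12 − (-12)·7) + ((-12)·(-1) − 10·12) + (10·8 − 20·(-1)) + (20·7 − 11·8)| = 260, so the area is 130.
Summing gcd(|Δx|,|Δy|) over the edges gives the boundary count: gcd(23,5) + gcd(22,13) + gcd(10,9) + gcd(9,1) = 1+1+1+1 = 4.
Pick's theorem gives I = A − B/2 + 1 = 130 − 4/2 + 1 = 129.

129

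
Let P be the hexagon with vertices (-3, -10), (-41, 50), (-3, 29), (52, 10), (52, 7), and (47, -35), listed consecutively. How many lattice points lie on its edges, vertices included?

The number of boundary lattice points is Σ gcd(|Δx|,|Δy|) = gcd(38,60) + gcd(38,21) + gcd(55,19) + gcd(0,3) + gcd(5,42) + gcd(50,25) = 2+1+1+3+1+25 = 33.

33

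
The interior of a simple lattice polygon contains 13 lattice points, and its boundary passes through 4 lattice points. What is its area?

14

By Pick's theorem, A = I + B/2 − 1 = 13 + 4/2 − 1 = 14.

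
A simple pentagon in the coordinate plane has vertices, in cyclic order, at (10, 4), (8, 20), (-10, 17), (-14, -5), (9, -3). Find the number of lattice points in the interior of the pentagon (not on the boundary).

469

By the shoelace formula, twice the signed area is |(10·20 − 8·4) + (8·17 − (-10)·20) + ((-10)·(-5) − (-14)·17) + ((-14)·(-3) − 9·(-5)) + (9·4 − 10·(-3))| = 945, so the area is 472.5.
The number of boundary lattice points is Σ gcd(|Δx|,|Δy|) = gcd(2,16) + gcd(18,3) + gcd(4,22) + gcd(23,2) + gcd(1,7) = 2+3+2+1+1 = 9.
Pick's theorem gives I = A − B/2 + 1 = 472.5 − 9/2 + 1 = 469.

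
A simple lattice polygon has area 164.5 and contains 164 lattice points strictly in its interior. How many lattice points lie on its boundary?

3

Pick's theorem gives A = I + B/2 − 1, so B = 2(A − I + 1) = 2(164.5 − 164 + 1) = 3.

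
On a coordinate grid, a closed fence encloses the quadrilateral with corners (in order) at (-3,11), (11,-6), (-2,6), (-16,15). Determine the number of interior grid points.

56

By the shoelace formula, twice the signed area is |((-3)·(-6) − 11·11) + (11·6 − (-2)·(-6)) + ((-2)·15 − (-16)·6) + ((-16)·11 − (-3)·15)| = 114, so the area is 57.
Along each edge there are gcd(|Δx|,|Δy|)+1 lattice points, so counting each shared vertex once the boundary has gcd(14,17) + gcd(13,12) + gcd(14,9) + gcd(13,4) = 1+1+1+1 = 4.
Pick's theorem gives I = A − B/2 + 1 = 57 − 4/2 + 1 = 56.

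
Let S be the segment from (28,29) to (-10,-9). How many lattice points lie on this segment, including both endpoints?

39

The number of lattice points on a segment between lattice points is gcd(|Δx|,|Δy|) + 1 = gcd(38,38) + 1 = 38 + 1 = 39.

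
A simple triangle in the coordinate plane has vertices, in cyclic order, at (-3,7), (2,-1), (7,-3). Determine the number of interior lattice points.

Using the shoelace formula, 2A = |((-3)·(-1) − 2·7) + (2·(-3) − 7·(-1)) + (7·7 − (-3)·(-3))| = 30, so the area is 15.
The number of boundary lattice points is Σ gcd(|Δx|,|Δy|) = gcd(5,8) + gcd(5,2) + gcd(10,10) = 1+1+10 = 12.
By Pick's theorem A = I + B/2 − 1, so I = 15 − 12/2 + 1 = 10.

10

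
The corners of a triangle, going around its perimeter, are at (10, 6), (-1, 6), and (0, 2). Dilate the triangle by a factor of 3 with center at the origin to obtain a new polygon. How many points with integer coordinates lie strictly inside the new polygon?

178

The shoelace formula gives twice the area as |(10·6 − (-1)·6) + ((-1)·2 − 0·6) + (0·6 − 10·2)| = 44, so the area is 22.
The number of boundary lattice points is Σ gcd(|Δx|,|Δy|) = gcd(11,0) + gcd(1,4) + gcd(10,4) = 11+1+2 = 14.
Scaling by 3 multiplies the area by 3² = 9 (so the new area is 198) and multiplies the boundary lattice-point count by 3, giving 42.
By Pick's theorem, the interior count of the dilated polygon is 198 − 42/2 + 1 = 178.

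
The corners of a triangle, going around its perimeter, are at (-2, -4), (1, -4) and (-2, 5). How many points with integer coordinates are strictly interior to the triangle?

7

Using the shoelace formula, 2A = |[(-2)·(-4) − 1·(-4)] + [1·5 − (-2)·(-4)] + [(-2)·(-4) − (-2)·5]| = 27, so the area is 27/2.
Summing gcd(|Δx|,|Δy|) over the edges gives the boundary count: gcd(3,0) + gcd(3,9) + gcd(0,9) = 3+3+9 = 15.
By Pick's theorem A = I + B/2 − 1, so I = 27/2 − 15/2 + 1 = 7.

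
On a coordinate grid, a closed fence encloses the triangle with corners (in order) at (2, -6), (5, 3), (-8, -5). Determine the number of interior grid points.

45

By the shoelace formula, twice the signed area is |(2·3 − 5·(-6)) + (5·(-5) − (-8)·3) + ((-8)·(-6) − 2·(-5))| = 93, so the area is 46.5.
Along each edge there are gcd(|Δx|,|Δy|)+1 lattice points, so counting each shared vertex once the boundary has gcd(3,9) + gcd(13,8) + gcd(10,1) = 3+1+1 = 5.
By Pick's theorem A = I + B/2 − 1, so I = 46.5 − 5/2 + 1 = 45.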